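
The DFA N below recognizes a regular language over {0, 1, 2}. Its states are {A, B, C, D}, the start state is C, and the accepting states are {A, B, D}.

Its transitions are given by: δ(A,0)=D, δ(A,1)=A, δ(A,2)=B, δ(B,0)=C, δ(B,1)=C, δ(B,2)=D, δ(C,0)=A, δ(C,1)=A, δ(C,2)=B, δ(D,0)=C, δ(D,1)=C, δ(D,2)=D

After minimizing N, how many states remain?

Every state is reachable, so we keep all 4.
Start with accepting vs non-accepting: {A,B,D} | {C}.
Refine {A,B,D} on symbol 0: members go to different blocks, giving {B,D} and {A}.
Stable partition: {B,D} | {C} | {A} — 3 equivalence classes.

3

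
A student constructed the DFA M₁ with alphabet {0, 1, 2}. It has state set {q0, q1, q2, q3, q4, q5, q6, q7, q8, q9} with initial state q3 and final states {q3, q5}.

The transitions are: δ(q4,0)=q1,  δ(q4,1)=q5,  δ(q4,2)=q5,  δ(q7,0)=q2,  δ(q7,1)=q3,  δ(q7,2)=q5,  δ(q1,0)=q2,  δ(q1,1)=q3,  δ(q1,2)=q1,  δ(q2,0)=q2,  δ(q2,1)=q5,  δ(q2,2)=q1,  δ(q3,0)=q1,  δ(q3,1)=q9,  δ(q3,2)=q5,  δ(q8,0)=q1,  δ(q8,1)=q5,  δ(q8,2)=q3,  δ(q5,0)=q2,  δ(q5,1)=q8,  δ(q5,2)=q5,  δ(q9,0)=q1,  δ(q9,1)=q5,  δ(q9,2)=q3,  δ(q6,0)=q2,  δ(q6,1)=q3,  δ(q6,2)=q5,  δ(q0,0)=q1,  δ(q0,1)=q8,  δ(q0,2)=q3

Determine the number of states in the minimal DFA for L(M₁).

Reachable states from the start: {q1,q2,q3,q5,q8,q9}. Unreachable: {q0,q4,q6,q7} — drop them.
Initial partition by acceptance: {q3,q5} | {q1,q2,q8,q9}.
Refine {q1,q2,q8,q9} on symbol 2: members go to different blocks, giving {q1,q2} and {q8,q9}.
The partition is now stable with 3 blocks: {q3,q5} | {q1,q2} | {q8,q9}.

3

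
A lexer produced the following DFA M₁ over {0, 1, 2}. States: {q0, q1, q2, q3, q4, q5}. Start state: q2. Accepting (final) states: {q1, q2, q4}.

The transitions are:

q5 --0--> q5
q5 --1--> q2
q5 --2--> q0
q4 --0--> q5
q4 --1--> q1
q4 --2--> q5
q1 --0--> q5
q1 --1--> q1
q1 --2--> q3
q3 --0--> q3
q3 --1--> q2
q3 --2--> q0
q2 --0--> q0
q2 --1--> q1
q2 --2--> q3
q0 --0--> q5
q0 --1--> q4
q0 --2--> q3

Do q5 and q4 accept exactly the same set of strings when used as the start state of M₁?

No

All states are reachable from the start state.
Start with accepting vs non-accepting: {q1,q2,q4} | {q0,q3,q5}.
No further refinement is possible. Final partition (2 blocks): {q1,q2,q4} | {q0,q3,q5}.
q5 and q4 end up in different blocks, so they are distinguishable. For instance, the string 'ε' is accepted from only q4.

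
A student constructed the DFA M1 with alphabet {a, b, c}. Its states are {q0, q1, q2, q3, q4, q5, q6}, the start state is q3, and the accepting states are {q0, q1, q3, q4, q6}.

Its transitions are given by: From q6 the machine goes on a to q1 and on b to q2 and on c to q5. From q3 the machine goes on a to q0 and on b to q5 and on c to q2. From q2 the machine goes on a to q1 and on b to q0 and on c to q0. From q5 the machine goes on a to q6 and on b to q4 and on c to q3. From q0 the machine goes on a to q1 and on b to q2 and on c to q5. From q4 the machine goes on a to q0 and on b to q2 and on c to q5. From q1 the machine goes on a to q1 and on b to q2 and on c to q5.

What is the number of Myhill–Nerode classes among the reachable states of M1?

Initial partition by acceptance: {q0,q1,q3,q4,q6} | {q2,q5}.
No further refinement is possible. Final partition (2 blocks): {q0,q1,q3,q4,q6} | {q2,q5}.

2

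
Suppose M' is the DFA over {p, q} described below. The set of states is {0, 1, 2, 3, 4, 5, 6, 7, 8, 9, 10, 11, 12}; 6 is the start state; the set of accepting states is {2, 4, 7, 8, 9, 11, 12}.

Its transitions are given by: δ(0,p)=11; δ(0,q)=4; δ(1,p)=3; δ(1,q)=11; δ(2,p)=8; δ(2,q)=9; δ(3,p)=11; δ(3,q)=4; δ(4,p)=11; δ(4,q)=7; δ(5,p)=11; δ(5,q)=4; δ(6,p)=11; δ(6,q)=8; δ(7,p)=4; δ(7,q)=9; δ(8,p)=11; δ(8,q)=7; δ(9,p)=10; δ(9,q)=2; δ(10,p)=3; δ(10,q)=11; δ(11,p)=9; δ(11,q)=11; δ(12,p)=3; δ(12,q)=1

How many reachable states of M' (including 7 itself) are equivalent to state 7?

2

Reachable states from the start: {2,3,4,6,7,8,9,10,11}. Unreachable: {0,1,5,12} — drop them.
P0 = {2,4,7,8,9,11} | {3,6,10}.
Split {2,4,7,8,9,11} by δ(·,p) → {2,4,7,8,11} and {9}.
On input p, block {2,4,7,8,11} splits into {2,4,7,8} and {11}.
On input p, block {2,4,7,8} splits into {2,7} and {4,8}.
Refine {3,6,10} on symbol p: members go to different blocks, giving {3,6} and {10}.
The partition is now stable with 6 blocks: {2,7} | {3,6} | {9} | {11} | {4,8} | {10}.
The equivalence class containing 7 is {2,7}, of size 2.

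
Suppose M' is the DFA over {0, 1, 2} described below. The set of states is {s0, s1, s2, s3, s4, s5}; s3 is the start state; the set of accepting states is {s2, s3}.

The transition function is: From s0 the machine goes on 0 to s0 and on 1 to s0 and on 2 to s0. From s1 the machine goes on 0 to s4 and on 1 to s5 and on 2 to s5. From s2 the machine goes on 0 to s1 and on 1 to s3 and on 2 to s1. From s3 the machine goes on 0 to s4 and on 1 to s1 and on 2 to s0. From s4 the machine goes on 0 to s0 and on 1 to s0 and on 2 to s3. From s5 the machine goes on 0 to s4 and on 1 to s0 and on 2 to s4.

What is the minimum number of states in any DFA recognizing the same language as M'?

Reachable states from the start: {s0,s1,s3,s4,s5}. Unreachable: {s2} — drop them.
P0 = {s3} | {s0,s1,s4,s5}.
Refine {s0,s1,s4,s5} on symbol 2: members go to different blocks, giving {s0,s1,s5} and {s4}.
On input 0, block {s0,s1,s5} splits into {s1,s5} and {s0}.
Refine {s1,s5} on symbol 1: members go to different blocks, giving {s1} and {s5}.
No further refinement is possible. Final partition (5 blocks): {s3} | {s1} | {s4} | {s0} | {s5}.

5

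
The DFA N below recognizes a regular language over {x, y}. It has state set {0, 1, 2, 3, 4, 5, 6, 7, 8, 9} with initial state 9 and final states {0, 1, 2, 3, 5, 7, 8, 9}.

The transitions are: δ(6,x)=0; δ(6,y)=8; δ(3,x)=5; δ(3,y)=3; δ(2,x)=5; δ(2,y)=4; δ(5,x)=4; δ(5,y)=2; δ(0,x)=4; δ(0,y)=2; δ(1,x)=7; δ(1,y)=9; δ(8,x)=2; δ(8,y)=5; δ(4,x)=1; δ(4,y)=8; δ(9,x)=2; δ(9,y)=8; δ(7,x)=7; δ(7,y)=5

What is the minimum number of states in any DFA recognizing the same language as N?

7

States {0,3,6} cannot be reached from the start state, so discard them.
P0 = {1,2,5,7,8,9} | {4}.
Split {1,2,5,7,8,9} by δ(·,x) → {1,2,7,8,9} and {5}.
Split {1,2,7,8,9} by δ(·,x) → {1,7,8,9} and {2}.
Refine {1,7,8,9} on symbol x: members go to different blocks, giving {1,7} and {8,9}.
Refine {1,7} on symbol y: members go to different blocks, giving {1} and {7}.
On input y, block {8,9} splits into {8} and {9}.
No further refinement is possible. Final partition (7 blocks): {1} | {4} | {5} | {2} | {8} | {7} | {9}.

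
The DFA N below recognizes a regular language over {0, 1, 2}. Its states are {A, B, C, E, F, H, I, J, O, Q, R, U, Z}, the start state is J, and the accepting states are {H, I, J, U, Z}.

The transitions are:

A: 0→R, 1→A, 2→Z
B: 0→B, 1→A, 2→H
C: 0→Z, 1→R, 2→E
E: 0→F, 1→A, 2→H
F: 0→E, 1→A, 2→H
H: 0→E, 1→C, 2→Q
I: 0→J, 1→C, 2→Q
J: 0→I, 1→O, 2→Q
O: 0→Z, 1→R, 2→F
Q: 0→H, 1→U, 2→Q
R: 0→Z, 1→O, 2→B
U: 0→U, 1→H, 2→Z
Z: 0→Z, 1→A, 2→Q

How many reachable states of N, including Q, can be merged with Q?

P0 = {H,I,J,U,Z} | {A,B,C,E,F,O,Q,R}.
On input 0, block {H,I,J,U,Z} splits into {I,J,U,Z} and {H}.
On input 1, block {I,J,U,Z} splits into {I,J,Z} and {U}.
Split {A,B,C,E,F,O,Q,R} by δ(·,0) → {A,B,E,F} and {C,O,R} and {Q}.
Split {I,J,Z} by δ(·,1) → {I,J} and {Z}.
Refine {A,B,E,F} on symbol 0: members go to different blocks, giving {B,E,F} and {A}.
Stable partition: {I,J} | {B,E,F} | {H} | {U} | {C,O,R} | {Q} | {Z} | {A} — 8 equivalence classes.
State Q belongs to the block {Q}, which has 1 states.

1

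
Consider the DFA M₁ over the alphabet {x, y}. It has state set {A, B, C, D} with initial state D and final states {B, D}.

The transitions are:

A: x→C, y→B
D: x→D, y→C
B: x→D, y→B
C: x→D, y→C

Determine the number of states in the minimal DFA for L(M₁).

2

First remove the unreachable states {A,B}; 2 states remain.
P0 = {D} | {C}.
Stable partition: {D} | {C} — 2 equivalence classes.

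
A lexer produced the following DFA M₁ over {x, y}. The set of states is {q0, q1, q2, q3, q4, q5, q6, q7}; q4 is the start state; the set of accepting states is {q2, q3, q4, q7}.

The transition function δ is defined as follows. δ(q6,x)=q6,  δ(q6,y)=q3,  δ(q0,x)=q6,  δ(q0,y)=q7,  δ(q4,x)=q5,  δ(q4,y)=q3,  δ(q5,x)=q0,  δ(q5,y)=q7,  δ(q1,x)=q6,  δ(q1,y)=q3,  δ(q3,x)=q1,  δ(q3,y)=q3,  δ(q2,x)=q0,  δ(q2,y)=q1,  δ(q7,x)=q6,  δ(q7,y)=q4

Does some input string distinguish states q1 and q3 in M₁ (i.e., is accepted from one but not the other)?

Reachable states from the start: {q0,q1,q3,q4,q5,q6,q7}. Unreachable: {q2} — drop them.
P0 = {q3,q4,q7} | {q0,q1,q5,q6}.
Stable partition: {q3,q4,q7} | {q0,q1,q5,q6} — 2 equivalence classes.
q1 and q3 end up in different blocks, so they are distinguishable. For instance, the string 'ε' is accepted from only q3.

Yes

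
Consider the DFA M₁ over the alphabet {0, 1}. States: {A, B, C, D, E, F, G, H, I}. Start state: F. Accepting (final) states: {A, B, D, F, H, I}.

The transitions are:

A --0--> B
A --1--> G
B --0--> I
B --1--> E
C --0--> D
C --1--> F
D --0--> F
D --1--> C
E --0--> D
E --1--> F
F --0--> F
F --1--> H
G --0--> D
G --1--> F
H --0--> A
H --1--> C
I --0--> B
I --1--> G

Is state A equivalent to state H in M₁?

Every state is reachable, so we keep all 9.
Initial partition by acceptance: {A,B,D,F,H,I} | {C,E,G}.
Split {A,B,D,F,H,I} by δ(·,1) → {A,B,D,H,I} and {F}.
Split {A,B,D,H,I} by δ(·,0) → {A,B,H,I} and {D}.
No further refinement is possible. Final partition (4 blocks): {A,B,H,I} | {C,E,G} | {F} | {D}.
A and H lie in the same block of the stable partition, so they are equivalent — no string distinguishes them.

Yes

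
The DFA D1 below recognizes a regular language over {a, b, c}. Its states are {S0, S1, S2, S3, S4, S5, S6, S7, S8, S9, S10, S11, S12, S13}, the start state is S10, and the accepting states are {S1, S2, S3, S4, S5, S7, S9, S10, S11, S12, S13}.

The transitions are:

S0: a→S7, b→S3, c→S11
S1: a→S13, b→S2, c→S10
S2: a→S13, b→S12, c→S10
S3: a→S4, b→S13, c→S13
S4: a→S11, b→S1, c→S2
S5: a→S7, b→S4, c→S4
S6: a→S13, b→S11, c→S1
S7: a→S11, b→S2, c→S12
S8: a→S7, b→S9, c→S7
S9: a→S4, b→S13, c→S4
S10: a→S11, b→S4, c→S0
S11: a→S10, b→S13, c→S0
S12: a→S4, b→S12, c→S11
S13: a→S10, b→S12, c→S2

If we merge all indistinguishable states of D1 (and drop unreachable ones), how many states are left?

5

States {S5,S6,S8,S9} cannot be reached from the start state, so discard them.
Initial partition by acceptance: {S1,S2,S3,S4,S7,S10,S11,S12,S13} | {S0}.
Refine {S1,S2,S3,S4,S7,S10,S11,S12,S13} on symbol c: members go to different blocks, giving {S1,S2,S3,S4,S7,S12,S13} and {S10,S11}.
Split {S1,S2,S3,S4,S7,S12,S13} by δ(·,a) → {S1,S2,S3,S12} and {S4,S7,S13}.
Split {S1,S2,S3,S12} by δ(·,b) → {S1,S2,S12} and {S3}.
Stable partition: {S1,S2,S12} | {S0} | {S10,S11} | {S4,S7,S13} | {S3} — 5 equivalence classes.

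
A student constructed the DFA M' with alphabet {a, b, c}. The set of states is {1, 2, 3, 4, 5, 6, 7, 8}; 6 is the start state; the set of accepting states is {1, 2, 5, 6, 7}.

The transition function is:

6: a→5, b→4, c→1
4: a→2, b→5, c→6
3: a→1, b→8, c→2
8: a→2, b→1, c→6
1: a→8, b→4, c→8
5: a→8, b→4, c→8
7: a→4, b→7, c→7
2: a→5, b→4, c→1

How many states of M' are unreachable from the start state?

2

Starting at 6 and following transitions, the reachable set is {1, 2, 4, 5, 6, 8}. That leaves 3, 7 unreachable — 2 in total.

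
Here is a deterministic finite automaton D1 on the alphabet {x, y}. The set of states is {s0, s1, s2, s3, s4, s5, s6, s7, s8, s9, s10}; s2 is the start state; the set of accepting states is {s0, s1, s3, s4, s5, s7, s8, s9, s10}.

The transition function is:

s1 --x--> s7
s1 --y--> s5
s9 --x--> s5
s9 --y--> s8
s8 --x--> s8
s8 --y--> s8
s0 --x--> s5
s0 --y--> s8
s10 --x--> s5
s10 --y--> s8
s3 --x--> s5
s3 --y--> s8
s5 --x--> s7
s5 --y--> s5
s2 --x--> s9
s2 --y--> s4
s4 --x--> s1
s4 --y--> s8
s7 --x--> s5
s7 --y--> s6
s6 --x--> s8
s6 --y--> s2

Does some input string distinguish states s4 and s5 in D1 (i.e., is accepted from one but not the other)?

Yes

States {s0,s3,s10} cannot be reached from the start state, so discard them.
Start with accepting vs non-accepting: {s1,s4,s5,s7,s8,s9} | {s2,s6}.
On input y, block {s1,s4,s5,s7,s8,s9} splits into {s1,s4,s5,s8,s9} and {s7}.
Split {s1,s4,s5,s8,s9} by δ(·,x) → {s4,s8,s9} and {s1,s5}.
On input x, block {s4,s8,s9} splits into {s4,s9} and {s8}.
Refine {s2,s6} on symbol x: members go to different blocks, giving {s2} and {s6}.
The partition is now stable with 6 blocks: {s4,s9} | {s2} | {s7} | {s1,s5} | {s8} | {s6}.
s4 and s5 end up in different blocks, so they are distinguishable. For instance, the string 'xy' is accepted from only s4.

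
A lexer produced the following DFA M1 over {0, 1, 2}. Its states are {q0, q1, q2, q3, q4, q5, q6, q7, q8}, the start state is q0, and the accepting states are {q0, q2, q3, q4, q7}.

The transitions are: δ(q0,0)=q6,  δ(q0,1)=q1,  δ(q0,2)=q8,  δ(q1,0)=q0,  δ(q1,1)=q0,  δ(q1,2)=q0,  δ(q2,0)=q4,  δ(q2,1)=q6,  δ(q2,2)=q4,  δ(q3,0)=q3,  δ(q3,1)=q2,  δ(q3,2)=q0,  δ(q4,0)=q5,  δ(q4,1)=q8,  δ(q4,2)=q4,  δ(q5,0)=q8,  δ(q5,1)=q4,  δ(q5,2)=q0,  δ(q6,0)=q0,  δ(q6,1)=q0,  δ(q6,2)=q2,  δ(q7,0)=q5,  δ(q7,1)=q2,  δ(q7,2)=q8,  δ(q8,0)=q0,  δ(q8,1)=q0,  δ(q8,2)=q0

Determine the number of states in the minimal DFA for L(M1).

Reachable states from the start: {q0,q1,q2,q4,q5,q6,q8}. Unreachable: {q3,q7} — drop them.
P0 = {q0,q2,q4} | {q1,q5,q6,q8}.
Refine {q0,q2,q4} on symbol 0: members go to different blocks, giving {q0,q4} and {q2}.
Refine {q0,q4} on symbol 2: members go to different blocks, giving {q0} and {q4}.
Refine {q1,q5,q6,q8} on symbol 0: members go to different blocks, giving {q1,q6,q8} and {q5}.
On input 2, block {q1,q6,q8} splits into {q1,q8} and {q6}.
No further refinement is possible. Final partition (6 blocks): {q0} | {q1,q8} | {q2} | {q4} | {q5} | {q6}.

6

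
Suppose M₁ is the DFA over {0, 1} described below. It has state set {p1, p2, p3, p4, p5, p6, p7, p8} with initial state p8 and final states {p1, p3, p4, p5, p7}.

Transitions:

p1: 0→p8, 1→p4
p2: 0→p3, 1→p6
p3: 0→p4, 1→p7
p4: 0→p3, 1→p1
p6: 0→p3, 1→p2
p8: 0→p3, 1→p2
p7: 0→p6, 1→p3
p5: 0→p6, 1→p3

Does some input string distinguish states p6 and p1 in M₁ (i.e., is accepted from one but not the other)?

States {p5} cannot be reached from the start state, so discard them.
Initial partition by acceptance: {p1,p3,p4,p7} | {p2,p6,p8}.
Refine {p1,p3,p4,p7} on symbol 0: members go to different blocks, giving {p1,p7} and {p3,p4}.
Stable partition: {p1,p7} | {p2,p6,p8} | {p3,p4} — 3 equivalence classes.
p6 and p1 end up in different blocks, so they are distinguishable. For instance, the string 'ε' is accepted from only p1.

Yes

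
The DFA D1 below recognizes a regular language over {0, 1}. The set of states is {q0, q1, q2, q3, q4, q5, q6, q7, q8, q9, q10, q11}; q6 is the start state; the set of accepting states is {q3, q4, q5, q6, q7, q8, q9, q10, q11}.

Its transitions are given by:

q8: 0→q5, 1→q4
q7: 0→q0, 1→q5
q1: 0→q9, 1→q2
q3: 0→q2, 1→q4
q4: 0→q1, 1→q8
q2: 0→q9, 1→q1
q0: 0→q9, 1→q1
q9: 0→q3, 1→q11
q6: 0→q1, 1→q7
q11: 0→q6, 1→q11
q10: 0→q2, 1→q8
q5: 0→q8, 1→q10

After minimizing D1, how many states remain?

Every state is reachable, so we keep all 12.
P0 = {q3,q4,q5,q6,q7,q8,q9,q10,q11} | {q0,q1,q2}.
On input 0, block {q3,q4,q5,q6,q7,q8,q9,q10,q11} splits into {q3,q4,q6,q7,q10} and {q5,q8,q9,q11}.
On input 1, block {q3,q4,q6,q7,q10} splits into {q4,q7,q10} and {q3,q6}.
Split {q5,q8,q9,q11} by δ(·,0) → {q5,q8} and {q9,q11}.
Stable partition: {q4,q7,q10} | {q0,q1,q2} | {q5,q8} | {q3,q6} | {q9,q11} — 5 equivalence classes.

5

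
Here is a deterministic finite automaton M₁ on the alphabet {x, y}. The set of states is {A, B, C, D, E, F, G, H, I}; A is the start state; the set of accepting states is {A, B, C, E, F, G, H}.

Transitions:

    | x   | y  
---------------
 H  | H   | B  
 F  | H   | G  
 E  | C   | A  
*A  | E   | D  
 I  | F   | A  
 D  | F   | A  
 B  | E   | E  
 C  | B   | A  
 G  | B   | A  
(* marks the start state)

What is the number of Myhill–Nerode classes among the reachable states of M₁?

7

First remove the unreachable states {I}; 8 states remain.
Initial partition by acceptance: {A,B,C,E,F,G,H} | {D}.
Refine {A,B,C,E,F,G,H} on symbol y: members go to different blocks, giving {B,C,E,F,G,H} and {A}.
On input y, block {B,C,E,F,G,H} splits into {B,F,H} and {C,E,G}.
Refine {B,F,H} on symbol x: members go to different blocks, giving {F,H} and {B}.
Refine {F,H} on symbol y: members go to different blocks, giving {F} and {H}.
Split {C,E,G} by δ(·,x) → {C,G} and {E}.
No further refinement is possible. Final partition (7 blocks): {F} | {D} | {A} | {C,G} | {B} | {H} | {E}.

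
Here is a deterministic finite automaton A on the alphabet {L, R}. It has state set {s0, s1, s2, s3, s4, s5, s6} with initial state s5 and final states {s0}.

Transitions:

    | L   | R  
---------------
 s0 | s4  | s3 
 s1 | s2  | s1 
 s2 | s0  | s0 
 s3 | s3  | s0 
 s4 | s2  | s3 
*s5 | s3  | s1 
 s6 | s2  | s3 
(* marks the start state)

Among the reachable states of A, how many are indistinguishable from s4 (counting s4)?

1

States {s6} cannot be reached from the start state, so discard them.
Initial partition by acceptance: {s0} | {s1,s2,s3,s4,s5}.
On input L, block {s1,s2,s3,s4,s5} splits into {s1,s3,s4,s5} and {s2}.
Split {s1,s3,s4,s5} by δ(·,L) → {s1,s4} and {s3,s5}.
On input R, block {s1,s4} splits into {s1} and {s4}.
On input R, block {s3,s5} splits into {s3} and {s5}.
Stable partition: {s0} | {s1} | {s2} | {s3} | {s4} | {s5} — 6 equivalence classes.
The equivalence class containing s4 is {s4}, of size 1.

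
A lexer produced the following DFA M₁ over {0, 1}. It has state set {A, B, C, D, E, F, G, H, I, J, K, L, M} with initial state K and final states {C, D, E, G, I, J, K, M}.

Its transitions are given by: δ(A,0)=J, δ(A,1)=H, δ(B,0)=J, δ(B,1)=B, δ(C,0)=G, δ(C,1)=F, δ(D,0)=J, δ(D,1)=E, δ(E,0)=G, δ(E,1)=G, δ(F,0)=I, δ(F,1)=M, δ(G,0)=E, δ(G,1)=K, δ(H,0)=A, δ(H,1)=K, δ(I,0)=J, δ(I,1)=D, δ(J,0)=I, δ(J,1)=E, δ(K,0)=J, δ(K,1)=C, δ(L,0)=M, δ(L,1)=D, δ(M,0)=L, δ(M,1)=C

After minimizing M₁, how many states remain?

10

Reachable states from the start: {C,D,E,F,G,I,J,K,L,M}. Unreachable: {A,B,H} — drop them.
P0 = {C,D,E,G,I,J,K,M} | {F,L}.
On input 0, block {C,D,E,G,I,J,K,M} splits into {C,D,E,G,I,J,K} and {M}.
Refine {C,D,E,G,I,J,K} on symbol 1: members go to different blocks, giving {D,E,G,I,J,K} and {C}.
Split {D,E,G,I,J,K} by δ(·,1) → {D,E,G,I,J} and {K}.
Refine {D,E,G,I,J} on symbol 1: members go to different blocks, giving {D,E,I,J} and {G}.
Split {D,E,I,J} by δ(·,0) → {D,I,J} and {E}.
Refine {D,I,J} on symbol 1: members go to different blocks, giving {D,J} and {I}.
Split {D,J} by δ(·,0) → {D} and {J}.
Split {F,L} by δ(·,0) → {F} and {L}.
Stable partition: {D} | {F} | {M} | {C} | {K} | {G} | {E} | {I} | {J} | {L} — 10 equivalence classes.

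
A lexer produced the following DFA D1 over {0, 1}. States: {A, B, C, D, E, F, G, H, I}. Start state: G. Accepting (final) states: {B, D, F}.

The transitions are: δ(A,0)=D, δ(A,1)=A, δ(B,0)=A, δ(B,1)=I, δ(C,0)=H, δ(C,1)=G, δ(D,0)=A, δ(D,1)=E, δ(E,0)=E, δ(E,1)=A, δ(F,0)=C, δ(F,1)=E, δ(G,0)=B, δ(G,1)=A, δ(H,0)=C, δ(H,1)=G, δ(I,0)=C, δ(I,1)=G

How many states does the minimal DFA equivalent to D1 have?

Reachable states from the start: {A,B,C,D,E,G,H,I}. Unreachable: {F} — drop them.
Start with accepting vs non-accepting: {B,D} | {A,C,E,G,H,I}.
Refine {A,C,E,G,H,I} on symbol 0: members go to different blocks, giving {C,E,H,I} and {A,G}.
Stable partition: {B,D} | {C,E,H,I} | {A,G} — 3 equivalence classes.

3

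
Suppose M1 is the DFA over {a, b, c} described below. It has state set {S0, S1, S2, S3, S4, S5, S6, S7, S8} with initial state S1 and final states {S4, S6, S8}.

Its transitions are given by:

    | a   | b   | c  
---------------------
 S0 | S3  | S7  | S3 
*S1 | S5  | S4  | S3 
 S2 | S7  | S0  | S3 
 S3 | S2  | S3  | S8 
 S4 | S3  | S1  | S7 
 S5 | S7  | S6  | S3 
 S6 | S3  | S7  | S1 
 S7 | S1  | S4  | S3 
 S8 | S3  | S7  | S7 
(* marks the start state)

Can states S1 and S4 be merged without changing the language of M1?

No

All states are reachable from the start state.
Initial partition by acceptance: {S4,S6,S8} | {S0,S1,S2,S3,S5,S7}.
Refine {S0,S1,S2,S3,S5,S7} on symbol b: members go to different blocks, giving {S0,S2,S3} and {S1,S5,S7}.
Refine {S0,S2,S3} on symbol a: members go to different blocks, giving {S0,S3} and {S2}.
Refine {S0,S3} on symbol a: members go to different blocks, giving {S0} and {S3}.
Stable partition: {S4,S6,S8} | {S0} | {S1,S5,S7} | {S2} | {S3} — 5 equivalence classes.
S1 and S4 end up in different blocks, so they are distinguishable. For instance, the string 'ε' is accepted from only S4.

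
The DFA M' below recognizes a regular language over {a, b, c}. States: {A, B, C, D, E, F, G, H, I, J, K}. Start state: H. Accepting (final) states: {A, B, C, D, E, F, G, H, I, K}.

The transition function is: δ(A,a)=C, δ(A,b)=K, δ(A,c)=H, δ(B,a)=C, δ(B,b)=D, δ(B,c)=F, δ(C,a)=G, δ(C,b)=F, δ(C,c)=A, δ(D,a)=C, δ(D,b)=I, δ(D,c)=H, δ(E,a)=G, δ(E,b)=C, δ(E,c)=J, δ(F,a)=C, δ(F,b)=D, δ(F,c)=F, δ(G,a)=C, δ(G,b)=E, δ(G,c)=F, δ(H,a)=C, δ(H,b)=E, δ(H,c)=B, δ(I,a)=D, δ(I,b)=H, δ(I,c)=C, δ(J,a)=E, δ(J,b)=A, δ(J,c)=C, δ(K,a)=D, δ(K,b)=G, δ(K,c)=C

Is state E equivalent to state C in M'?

No

Initial partition by acceptance: {A,B,C,D,E,F,G,H,I,K} | {J}.
Split {A,B,C,D,E,F,G,H,I,K} by δ(·,c) → {A,B,C,D,F,G,H,I,K} and {E}.
On input b, block {A,B,C,D,F,G,H,I,K} splits into {A,B,C,D,F,I,K} and {G,H}.
Refine {A,B,C,D,F,I,K} on symbol a: members go to different blocks, giving {A,B,D,F,I,K} and {C}.
On input a, block {A,B,D,F,I,K} splits into {A,B,D,F} and {I,K}.
Split {A,B,D,F} by δ(·,b) → {A,D} and {B,F}.
Stable partition: {A,D} | {J} | {E} | {G,H} | {C} | {I,K} | {B,F} — 7 equivalence classes.
E and C end up in different blocks, so they are distinguishable. For instance, the string 'c' is accepted from only C.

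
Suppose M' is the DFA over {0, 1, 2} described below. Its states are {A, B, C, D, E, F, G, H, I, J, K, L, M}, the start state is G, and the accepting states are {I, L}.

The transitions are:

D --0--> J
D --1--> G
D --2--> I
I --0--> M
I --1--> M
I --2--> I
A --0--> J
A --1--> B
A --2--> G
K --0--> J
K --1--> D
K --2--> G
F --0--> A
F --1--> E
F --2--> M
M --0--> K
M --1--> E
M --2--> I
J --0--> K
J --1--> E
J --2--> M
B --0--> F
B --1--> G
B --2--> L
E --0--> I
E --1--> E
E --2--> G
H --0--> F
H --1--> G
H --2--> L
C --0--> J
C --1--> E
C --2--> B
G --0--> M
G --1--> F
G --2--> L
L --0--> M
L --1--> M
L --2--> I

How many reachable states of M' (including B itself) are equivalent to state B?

2

First remove the unreachable states {C,H}; 11 states remain.
Initial partition by acceptance: {I,L} | {A,B,D,E,F,G,J,K,M}.
Split {A,B,D,E,F,G,J,K,M} by δ(·,0) → {A,B,D,F,G,J,K,M} and {E}.
Split {A,B,D,F,G,J,K,M} by δ(·,1) → {A,B,D,G,K} and {F,J,M}.
On input 1, block {A,B,D,G,K} splits into {A,B,D,K} and {G}.
Split {A,B,D,K} by δ(·,1) → {A,K} and {B,D}.
Split {F,J,M} by δ(·,2) → {F,J} and {M}.
Stable partition: {I,L} | {A,K} | {E} | {F,J} | {G} | {B,D} | {M} — 7 equivalence classes.
The equivalence class containing B is {B,D}, of size 2.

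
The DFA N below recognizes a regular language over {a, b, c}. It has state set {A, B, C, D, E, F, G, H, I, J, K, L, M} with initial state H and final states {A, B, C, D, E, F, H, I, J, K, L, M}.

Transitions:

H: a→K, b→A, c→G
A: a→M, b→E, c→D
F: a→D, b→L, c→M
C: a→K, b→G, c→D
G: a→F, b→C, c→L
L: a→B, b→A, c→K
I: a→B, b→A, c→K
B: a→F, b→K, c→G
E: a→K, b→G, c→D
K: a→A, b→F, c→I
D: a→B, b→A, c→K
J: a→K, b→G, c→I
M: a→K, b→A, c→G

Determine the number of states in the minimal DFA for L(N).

States {J} cannot be reached from the start state, so discard them.
Initial partition by acceptance: {A,B,C,D,E,F,H,I,K,L,M} | {G}.
Split {A,B,C,D,E,F,H,I,K,L,M} by δ(·,b) → {A,B,D,F,H,I,K,L,M} and {C,E}.
On input b, block {A,B,D,F,H,I,K,L,M} splits into {B,D,F,H,I,K,L,M} and {A}.
On input a, block {B,D,F,H,I,K,L,M} splits into {B,D,F,H,I,L,M} and {K}.
Split {B,D,F,H,I,L,M} by δ(·,a) → {B,D,F,I,L} and {H,M}.
Refine {B,D,F,I,L} on symbol b: members go to different blocks, giving {D,I,L} and {B} and {F}.
No further refinement is possible. Final partition (8 blocks): {D,I,L} | {G} | {C,E} | {A} | {K} | {H,M} | {B} | {F}.

8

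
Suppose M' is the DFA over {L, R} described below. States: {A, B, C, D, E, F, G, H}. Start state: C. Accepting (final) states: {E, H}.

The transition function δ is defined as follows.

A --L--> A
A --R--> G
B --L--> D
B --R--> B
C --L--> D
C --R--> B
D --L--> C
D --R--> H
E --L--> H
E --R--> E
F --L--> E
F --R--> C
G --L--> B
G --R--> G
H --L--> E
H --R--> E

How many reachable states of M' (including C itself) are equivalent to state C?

2

First remove the unreachable states {A,F,G}; 5 states remain.
Start with accepting vs non-accepting: {E,H} | {B,C,D}.
On input R, block {B,C,D} splits into {B,C} and {D}.
Stable partition: {E,H} | {B,C} | {D} — 3 equivalence classes.
State C belongs to the block {B,C}, which has 2 states.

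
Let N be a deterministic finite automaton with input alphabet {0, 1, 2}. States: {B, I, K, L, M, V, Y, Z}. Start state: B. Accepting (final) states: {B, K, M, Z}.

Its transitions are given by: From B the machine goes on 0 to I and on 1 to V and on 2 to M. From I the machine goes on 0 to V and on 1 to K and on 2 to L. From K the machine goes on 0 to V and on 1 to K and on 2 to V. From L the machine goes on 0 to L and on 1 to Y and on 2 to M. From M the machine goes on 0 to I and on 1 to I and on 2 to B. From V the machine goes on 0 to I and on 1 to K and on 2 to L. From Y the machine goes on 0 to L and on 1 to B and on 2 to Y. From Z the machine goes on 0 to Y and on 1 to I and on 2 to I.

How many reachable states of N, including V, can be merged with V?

First remove the unreachable states {Z}; 7 states remain.
Start with accepting vs non-accepting: {B,K,M} | {I,L,V,Y}.
On input 1, block {B,K,M} splits into {B,M} and {K}.
Split {I,L,V,Y} by δ(·,1) → {I,V} and {Y} and {L}.
No further refinement is possible. Final partition (5 blocks): {B,M} | {I,V} | {K} | {Y} | {L}.
The equivalence class containing V is {I,V}, of size 2.

2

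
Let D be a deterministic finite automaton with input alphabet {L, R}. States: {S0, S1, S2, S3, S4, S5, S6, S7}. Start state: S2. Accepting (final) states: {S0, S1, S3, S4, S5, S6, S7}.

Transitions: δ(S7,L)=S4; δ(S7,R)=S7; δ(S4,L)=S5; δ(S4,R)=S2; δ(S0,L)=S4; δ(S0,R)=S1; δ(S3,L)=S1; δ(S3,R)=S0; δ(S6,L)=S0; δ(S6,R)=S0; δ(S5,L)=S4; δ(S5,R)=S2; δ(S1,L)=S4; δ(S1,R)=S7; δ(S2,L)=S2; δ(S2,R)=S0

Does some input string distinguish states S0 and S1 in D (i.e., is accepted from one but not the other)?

Reachable states from the start: {S0,S1,S2,S4,S5,S7}. Unreachable: {S3,S6} — drop them.
Initial partition by acceptance: {S0,S1,S4,S5,S7} | {S2}.
Split {S0,S1,S4,S5,S7} by δ(·,R) → {S0,S1,S7} and {S4,S5}.
Stable partition: {S0,S1,S7} | {S2} | {S4,S5} — 3 equivalence classes.
S0 and S1 lie in the same block of the stable partition, so they are equivalent — no string distinguishes them.

No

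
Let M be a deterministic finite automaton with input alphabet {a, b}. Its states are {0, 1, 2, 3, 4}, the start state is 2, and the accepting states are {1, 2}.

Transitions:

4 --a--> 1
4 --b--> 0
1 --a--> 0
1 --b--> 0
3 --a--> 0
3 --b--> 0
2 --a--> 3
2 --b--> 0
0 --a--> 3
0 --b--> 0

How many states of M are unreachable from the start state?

2

No path from 2 leads to 1, 4; the other 3 states are all reachable.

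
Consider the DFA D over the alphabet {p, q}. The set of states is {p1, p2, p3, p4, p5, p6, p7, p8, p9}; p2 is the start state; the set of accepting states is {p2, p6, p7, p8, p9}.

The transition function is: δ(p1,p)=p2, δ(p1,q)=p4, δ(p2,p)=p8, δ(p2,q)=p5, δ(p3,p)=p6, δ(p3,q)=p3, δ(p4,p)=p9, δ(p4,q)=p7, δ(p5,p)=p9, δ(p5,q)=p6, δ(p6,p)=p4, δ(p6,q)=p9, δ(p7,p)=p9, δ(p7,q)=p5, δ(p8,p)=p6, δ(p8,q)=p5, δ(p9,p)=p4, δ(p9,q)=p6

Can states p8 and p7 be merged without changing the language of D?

Yes

Reachable states from the start: {p2,p4,p5,p6,p7,p8,p9}. Unreachable: {p1,p3} — drop them.
P0 = {p2,p6,p7,p8,p9} | {p4,p5}.
Split {p2,p6,p7,p8,p9} by δ(·,p) → {p2,p7,p8} and {p6,p9}.
Split {p2,p7,p8} by δ(·,p) → {p7,p8} and {p2}.
On input q, block {p4,p5} splits into {p4} and {p5}.
No further refinement is possible. Final partition (5 blocks): {p7,p8} | {p4} | {p6,p9} | {p2} | {p5}.
p8 and p7 lie in the same block of the stable partition, so they are equivalent — no string distinguishes them.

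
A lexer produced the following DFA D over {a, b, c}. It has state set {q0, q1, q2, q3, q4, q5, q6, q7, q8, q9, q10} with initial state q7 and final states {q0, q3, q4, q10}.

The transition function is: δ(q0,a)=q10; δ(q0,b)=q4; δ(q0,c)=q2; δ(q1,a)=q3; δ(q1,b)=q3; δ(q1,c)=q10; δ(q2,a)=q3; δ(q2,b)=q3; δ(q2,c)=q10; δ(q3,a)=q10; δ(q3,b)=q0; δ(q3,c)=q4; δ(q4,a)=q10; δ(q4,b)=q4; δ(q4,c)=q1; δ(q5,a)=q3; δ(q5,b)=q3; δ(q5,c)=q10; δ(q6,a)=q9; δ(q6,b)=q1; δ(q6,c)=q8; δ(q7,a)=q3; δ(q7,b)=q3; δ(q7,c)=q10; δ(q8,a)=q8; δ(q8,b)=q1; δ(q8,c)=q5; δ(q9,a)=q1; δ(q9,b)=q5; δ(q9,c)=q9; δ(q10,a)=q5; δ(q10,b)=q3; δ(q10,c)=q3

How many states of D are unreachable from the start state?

Starting at q7 and following transitions, the reachable set is {q0, q1, q2, q3, q4, q5, q7, q10}. That leaves q6, q8, q9 unreachable — 3 in total.

3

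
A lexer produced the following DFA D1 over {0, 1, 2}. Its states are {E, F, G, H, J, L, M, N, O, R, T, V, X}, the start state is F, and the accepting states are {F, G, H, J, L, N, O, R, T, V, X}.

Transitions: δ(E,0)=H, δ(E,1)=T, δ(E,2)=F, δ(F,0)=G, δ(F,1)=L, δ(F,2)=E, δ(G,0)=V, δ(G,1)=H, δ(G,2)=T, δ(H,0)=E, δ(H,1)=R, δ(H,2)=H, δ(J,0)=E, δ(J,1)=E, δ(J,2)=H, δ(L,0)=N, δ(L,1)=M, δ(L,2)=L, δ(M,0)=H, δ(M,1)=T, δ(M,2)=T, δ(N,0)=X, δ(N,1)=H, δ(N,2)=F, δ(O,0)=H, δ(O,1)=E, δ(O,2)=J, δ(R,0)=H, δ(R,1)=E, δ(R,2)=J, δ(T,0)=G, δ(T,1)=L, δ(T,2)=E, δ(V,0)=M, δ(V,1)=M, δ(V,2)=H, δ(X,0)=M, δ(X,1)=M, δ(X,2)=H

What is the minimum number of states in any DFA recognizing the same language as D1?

7

Reachable states from the start: {E,F,G,H,J,L,M,N,R,T,V,X}. Unreachable: {O} — drop them.
Initial partition by acceptance: {F,G,H,J,L,N,R,T,V,X} | {E,M}.
On input 0, block {F,G,H,J,L,N,R,T,V,X} splits into {F,G,L,N,R,T} and {H,J,V,X}.
Split {F,G,L,N,R,T} by δ(·,0) → {F,L,T} and {G,N,R}.
Refine {F,L,T} on symbol 1: members go to different blocks, giving {F,T} and {L}.
Split {H,J,V,X} by δ(·,1) → {J,V,X} and {H}.
Refine {G,N,R} on symbol 0: members go to different blocks, giving {G,N} and {R}.
Stable partition: {F,T} | {E,M} | {J,V,X} | {G,N} | {L} | {H} | {R} — 7 equivalence classes.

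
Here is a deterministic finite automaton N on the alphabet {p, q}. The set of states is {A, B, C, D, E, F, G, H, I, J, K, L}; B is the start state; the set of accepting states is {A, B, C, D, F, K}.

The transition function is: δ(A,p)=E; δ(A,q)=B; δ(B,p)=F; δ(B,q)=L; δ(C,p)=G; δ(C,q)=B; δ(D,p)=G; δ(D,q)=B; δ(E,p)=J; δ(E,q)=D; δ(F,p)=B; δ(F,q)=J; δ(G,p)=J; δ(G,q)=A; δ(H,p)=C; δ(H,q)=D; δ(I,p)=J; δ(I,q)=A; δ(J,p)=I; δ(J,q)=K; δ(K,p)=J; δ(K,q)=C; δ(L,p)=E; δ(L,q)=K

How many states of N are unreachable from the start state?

1

BFS from B reaches {A, B, C, D, E, F, G, I, J, K, L}; the 1 state(s) H are never visited.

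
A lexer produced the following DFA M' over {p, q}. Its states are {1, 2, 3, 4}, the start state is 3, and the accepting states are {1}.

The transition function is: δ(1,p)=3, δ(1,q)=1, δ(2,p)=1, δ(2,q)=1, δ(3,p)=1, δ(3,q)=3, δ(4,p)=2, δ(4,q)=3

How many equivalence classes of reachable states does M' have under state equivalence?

First remove the unreachable states {2,4}; 2 states remain.
Start with accepting vs non-accepting: {1} | {3}.
Stable partition: {1} | {3} — 2 equivalence classes.

2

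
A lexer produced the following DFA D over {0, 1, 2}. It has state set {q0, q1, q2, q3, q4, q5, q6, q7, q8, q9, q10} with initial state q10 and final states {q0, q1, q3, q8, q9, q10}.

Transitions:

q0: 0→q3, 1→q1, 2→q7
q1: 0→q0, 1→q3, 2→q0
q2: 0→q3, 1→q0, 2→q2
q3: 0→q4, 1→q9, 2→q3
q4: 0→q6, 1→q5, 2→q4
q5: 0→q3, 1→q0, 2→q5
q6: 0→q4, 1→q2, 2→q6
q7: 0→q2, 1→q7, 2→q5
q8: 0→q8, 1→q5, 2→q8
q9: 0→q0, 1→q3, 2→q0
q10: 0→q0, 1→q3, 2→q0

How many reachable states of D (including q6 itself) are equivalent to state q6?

2

Reachable states from the start: {q0,q1,q2,q3,q4,q5,q6,q7,q9,q10}. Unreachable: {q8} — drop them.
P0 = {q0,q1,q3,q9,q10} | {q2,q4,q5,q6,q7}.
Split {q0,q1,q3,q9,q10} by δ(·,0) → {q0,q1,q9,q10} and {q3}.
On input 0, block {q0,q1,q9,q10} splits into {q1,q9,q10} and {q0}.
Refine {q2,q4,q5,q6,q7} on symbol 0: members go to different blocks, giving {q4,q6,q7} and {q2,q5}.
Refine {q4,q6,q7} on symbol 0: members go to different blocks, giving {q4,q6} and {q7}.
The partition is now stable with 6 blocks: {q1,q9,q10} | {q4,q6} | {q3} | {q0} | {q2,q5} | {q7}.
State q6 belongs to the block {q4,q6}, which has 2 states.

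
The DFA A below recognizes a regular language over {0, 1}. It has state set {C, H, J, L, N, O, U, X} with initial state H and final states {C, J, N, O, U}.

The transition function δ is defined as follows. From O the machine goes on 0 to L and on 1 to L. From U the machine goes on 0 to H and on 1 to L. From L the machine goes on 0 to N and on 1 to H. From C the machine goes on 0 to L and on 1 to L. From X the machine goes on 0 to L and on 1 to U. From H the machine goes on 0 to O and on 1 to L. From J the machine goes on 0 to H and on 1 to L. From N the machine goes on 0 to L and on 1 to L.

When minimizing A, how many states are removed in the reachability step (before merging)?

BFS from H reaches {H, L, N, O}; the 4 state(s) C, J, U, X are never visited.

4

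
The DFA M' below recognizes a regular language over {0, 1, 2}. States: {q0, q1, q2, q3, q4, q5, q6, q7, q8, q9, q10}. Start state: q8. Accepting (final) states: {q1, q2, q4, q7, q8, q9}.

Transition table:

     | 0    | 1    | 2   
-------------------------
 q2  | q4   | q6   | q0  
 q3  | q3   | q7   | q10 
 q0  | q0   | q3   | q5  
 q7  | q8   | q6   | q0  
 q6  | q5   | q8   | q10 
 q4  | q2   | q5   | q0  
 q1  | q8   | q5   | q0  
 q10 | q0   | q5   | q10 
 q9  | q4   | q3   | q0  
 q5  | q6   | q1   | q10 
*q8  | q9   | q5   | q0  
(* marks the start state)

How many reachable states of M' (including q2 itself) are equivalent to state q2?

6

All states are reachable from the start state.
Start with accepting vs non-accepting: {q1,q2,q4,q7,q8,q9} | {q0,q3,q5,q6,q10}.
Refine {q0,q3,q5,q6,q10} on symbol 1: members go to different blocks, giving {q3,q5,q6} and {q0,q10}.
Refine {q0,q10} on symbol 2: members go to different blocks, giving {q0} and {q10}.
No further refinement is possible. Final partition (4 blocks): {q1,q2,q4,q7,q8,q9} | {q3,q5,q6} | {q0} | {q10}.
The equivalence class containing q2 is {q1,q2,q4,q7,q8,q9}, of size 6.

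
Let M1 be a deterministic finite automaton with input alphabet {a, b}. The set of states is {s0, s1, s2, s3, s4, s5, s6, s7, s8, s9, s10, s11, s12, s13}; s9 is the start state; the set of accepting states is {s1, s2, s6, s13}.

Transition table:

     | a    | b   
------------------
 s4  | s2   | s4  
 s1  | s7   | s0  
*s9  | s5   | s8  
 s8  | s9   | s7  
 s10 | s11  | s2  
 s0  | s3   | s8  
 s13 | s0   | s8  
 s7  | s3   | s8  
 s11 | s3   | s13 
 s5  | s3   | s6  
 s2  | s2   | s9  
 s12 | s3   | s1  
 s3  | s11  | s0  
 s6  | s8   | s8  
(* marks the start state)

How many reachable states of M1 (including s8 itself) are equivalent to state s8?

3

States {s1,s2,s4,s10,s12} cannot be reached from the start state, so discard them.
Start with accepting vs non-accepting: {s6,s13} | {s0,s3,s5,s7,s8,s9,s11}.
Split {s0,s3,s5,s7,s8,s9,s11} by δ(·,b) → {s0,s3,s7,s8,s9} and {s5,s11}.
Refine {s0,s3,s7,s8,s9} on symbol a: members go to different blocks, giving {s0,s7,s8} and {s3,s9}.
Stable partition: {s6,s13} | {s0,s7,s8} | {s5,s11} | {s3,s9} — 4 equivalence classes.
State s8 belongs to the block {s0,s7,s8}, which has 3 states.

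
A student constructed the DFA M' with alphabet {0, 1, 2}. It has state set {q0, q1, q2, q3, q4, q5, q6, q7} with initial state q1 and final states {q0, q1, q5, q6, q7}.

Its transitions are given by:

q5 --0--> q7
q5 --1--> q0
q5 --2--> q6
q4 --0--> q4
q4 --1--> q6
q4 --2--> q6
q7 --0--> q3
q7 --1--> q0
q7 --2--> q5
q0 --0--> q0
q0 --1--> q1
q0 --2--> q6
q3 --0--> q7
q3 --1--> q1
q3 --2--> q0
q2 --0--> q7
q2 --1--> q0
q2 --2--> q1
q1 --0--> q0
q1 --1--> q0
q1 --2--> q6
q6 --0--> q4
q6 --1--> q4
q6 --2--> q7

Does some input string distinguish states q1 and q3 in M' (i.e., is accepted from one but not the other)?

Yes

States {q2} cannot be reached from the start state, so discard them.
Initial partition by acceptance: {q0,q1,q5,q6,q7} | {q3,q4}.
Split {q0,q1,q5,q6,q7} by δ(·,0) → {q0,q1,q5} and {q6,q7}.
Split {q0,q1,q5} by δ(·,0) → {q0,q1} and {q5}.
Refine {q3,q4} on symbol 0: members go to different blocks, giving {q3} and {q4}.
Refine {q6,q7} on symbol 0: members go to different blocks, giving {q6} and {q7}.
The partition is now stable with 6 blocks: {q0,q1} | {q3} | {q6} | {q5} | {q4} | {q7}.
q1 and q3 end up in different blocks, so they are distinguishable. For instance, the string 'ε' is accepted from only q1.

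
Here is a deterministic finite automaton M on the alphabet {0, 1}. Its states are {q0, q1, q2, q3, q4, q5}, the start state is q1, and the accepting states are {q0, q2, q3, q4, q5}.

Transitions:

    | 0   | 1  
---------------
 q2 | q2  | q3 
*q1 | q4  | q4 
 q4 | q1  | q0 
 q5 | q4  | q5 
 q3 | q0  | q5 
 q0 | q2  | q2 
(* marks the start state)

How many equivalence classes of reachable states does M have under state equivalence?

Start with accepting vs non-accepting: {q0,q2,q3,q4,q5} | {q1}.
Refine {q0,q2,q3,q4,q5} on symbol 0: members go to different blocks, giving {q0,q2,q3,q5} and {q4}.
On input 0, block {q0,q2,q3,q5} splits into {q0,q2,q3} and {q5}.
Split {q0,q2,q3} by δ(·,1) → {q0,q2} and {q3}.
Split {q0,q2} by δ(·,1) → {q0} and {q2}.
No further refinement is possible. Final partition (6 blocks): {q0} | {q1} | {q4} | {q5} | {q3} | {q2}.

6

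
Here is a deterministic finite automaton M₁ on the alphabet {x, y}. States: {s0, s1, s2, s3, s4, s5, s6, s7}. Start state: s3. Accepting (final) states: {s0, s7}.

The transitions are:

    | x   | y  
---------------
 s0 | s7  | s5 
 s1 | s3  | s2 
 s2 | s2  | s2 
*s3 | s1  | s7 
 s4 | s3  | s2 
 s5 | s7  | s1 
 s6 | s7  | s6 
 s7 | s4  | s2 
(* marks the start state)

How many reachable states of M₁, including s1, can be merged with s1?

2

Reachable states from the start: {s1,s2,s3,s4,s7}. Unreachable: {s0,s5,s6} — drop them.
Initial partition by acceptance: {s7} | {s1,s2,s3,s4}.
On input y, block {s1,s2,s3,s4} splits into {s1,s2,s4} and {s3}.
On input x, block {s1,s2,s4} splits into {s1,s4} and {s2}.
Stable partition: {s7} | {s1,s4} | {s3} | {s2} — 4 equivalence classes.
The equivalence class containing s1 is {s1,s4}, of size 2.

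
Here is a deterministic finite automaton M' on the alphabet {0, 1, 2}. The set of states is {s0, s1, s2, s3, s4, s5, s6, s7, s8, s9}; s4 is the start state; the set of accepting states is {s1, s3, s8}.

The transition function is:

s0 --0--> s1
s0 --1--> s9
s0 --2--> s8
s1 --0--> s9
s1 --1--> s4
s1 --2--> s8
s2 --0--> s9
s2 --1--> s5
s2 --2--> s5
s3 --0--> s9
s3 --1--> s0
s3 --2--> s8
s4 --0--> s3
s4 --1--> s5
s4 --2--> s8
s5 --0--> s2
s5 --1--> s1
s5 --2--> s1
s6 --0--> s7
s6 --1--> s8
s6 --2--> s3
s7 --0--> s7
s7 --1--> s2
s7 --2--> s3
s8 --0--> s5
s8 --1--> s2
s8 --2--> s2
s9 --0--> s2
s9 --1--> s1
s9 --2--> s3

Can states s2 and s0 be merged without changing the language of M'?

States {s6,s7} cannot be reached from the start state, so discard them.
Start with accepting vs non-accepting: {s1,s3,s8} | {s0,s2,s4,s5,s9}.
Refine {s1,s3,s8} on symbol 2: members go to different blocks, giving {s1,s3} and {s8}.
Split {s0,s2,s4,s5,s9} by δ(·,0) → {s2,s5,s9} and {s0,s4}.
On input 1, block {s2,s5,s9} splits into {s5,s9} and {s2}.
Stable partition: {s1,s3} | {s5,s9} | {s8} | {s0,s4} | {s2} — 5 equivalence classes.
s2 and s0 end up in different blocks, so they are distinguishable. For instance, the string '0' is accepted from only s0.

No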